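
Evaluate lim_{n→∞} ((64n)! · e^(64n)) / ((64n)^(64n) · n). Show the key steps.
lim = 0

Stirling: (64n)! ~ sqrt(2π·64n) · (64n/e)^(64n). Hence
  (64n)! · e^(64n) / (64n)^(64n) ~ sqrt(2π·64n).
Dividing by n: sqrt(2π·64n) / n = sqrt(2π·64) · n^((1−2)/2), so the expression behaves like sqrt(2π·64) · n^((1−2)/2) → 0.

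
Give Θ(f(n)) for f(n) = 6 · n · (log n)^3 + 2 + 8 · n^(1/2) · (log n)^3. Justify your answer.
f(n) ∈ Θ(n · (log n)^3)

Compare the terms by growth order. For large n, n^a · (log n)^b dominates n^a' · (log n)^b' iff a > a', or (a = a' and b > b'). Ranking the 3 terms shows the dominant one is 6 · n · (log n)^3. Hence f(n) ∈ Θ(n · (log n)^3).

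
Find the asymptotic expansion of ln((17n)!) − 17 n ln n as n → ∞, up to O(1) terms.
ln((17n)!) − 17 n ln n = 17(ln 17 − 1) n + (1/2) ln(2π·17n) + O(1/n)

Stirling: ln((17n)!) = 17n ln(17n) − 17n + (1/2) ln(2π·17n) + O(1/n).
Since 17n ln(17n) = 17n ln n + 17n ln 17, subtracting 17n ln n cancels the n ln n term exactly. What remains is 17(ln 17 − 1) n + (1/2) ln(2π·17n) + O(1/n).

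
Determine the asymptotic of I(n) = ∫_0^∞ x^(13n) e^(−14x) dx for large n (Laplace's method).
I(n) ~ (sqrt(2π·13n) / 14) · (13n/(14e))^(13n)

Write the integrand as exp(13n ln x − 14x) and set f(x) = 13n ln x − 14x. Then f'(x) = 13n/x − 14 = 0 at x* = 13n/14, and f''(x*) = −13n/x*^2 = −14^2/(13n). Laplace's method (interior maximum) gives
  I(n) ~ e^(f(x*)) · sqrt(2π / |f''(x*)|)
        = exp(13n ln(13n/14) − 13n) · sqrt(2π · 13n / 14^2)
        = (13n/14)^(13n) e^(−13n) · sqrt(2π·13n) / 14
        = (sqrt(2π·13n) / 14) · (13n/(14e))^(13n).
This matches Γ(13n+1)/14^(13n+1) with Stirling applied to Γ.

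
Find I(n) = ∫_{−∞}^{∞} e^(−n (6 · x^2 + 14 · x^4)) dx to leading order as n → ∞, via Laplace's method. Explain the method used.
I(n) ~ sqrt(π/(6n))

φ(x) = 6 · x^2 + 14 · x^4 has its unique global minimum at x* = 0 (since φ'(x) = 12x + 56x^3 = 0 only at x = 0 for real x with both coefficients positive, and φ → ∞ as |x| → ∞). At x* = 0, φ(0) = 0 and φ''(0) = 12. Laplace's method then gives
  I(n) ~ sqrt(2π / (n · φ''(0))) · e^(−n φ(0)) = sqrt(2π / (12n)) = sqrt(π/(6n)).
The 14 · x^4 term contributes only at subleading order (an O(1/n) relative correction).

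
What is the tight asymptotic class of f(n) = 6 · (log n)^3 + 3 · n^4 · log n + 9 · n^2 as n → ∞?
f(n) ∈ Θ(n^4 · log n)

Compare the terms by growth order. For large n, n^a · (log n)^b dominates n^a' · (log n)^b' iff a > a', or (a = a' and b > b'). Ranking the 3 terms shows the dominant one is 3 · n^4 · log n. Hence f(n) ∈ Θ(n^4 · log n).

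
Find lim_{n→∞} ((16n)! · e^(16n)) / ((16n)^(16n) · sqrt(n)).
lim = sqrt(2π·16)

Stirling: (16n)! ~ sqrt(2π·16n) · (16n/e)^(16n). Hence
  (16n)! · e^(16n) / (16n)^(16n) ~ sqrt(2π·16n).
Dividing by sqrt(n): sqrt(2π·16n) / sqrt(n) = sqrt(2π·16) · n^((1−1)/2), so the limit is sqrt(2π·16).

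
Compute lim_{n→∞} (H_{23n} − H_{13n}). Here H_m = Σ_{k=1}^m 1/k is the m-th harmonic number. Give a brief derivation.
lim = ln(23/13)

Euler-Maclaurin gives H_m = ln m + γ + 1/(2m) + O(1/m^2). The γ and O(1/m) terms cancel in the difference:
  H_{23n} − H_{13n} = ln(23n) − ln(13n) + O(1/n) = ln(23/13) + O(1/n).
Hence the limit is ln(23/13).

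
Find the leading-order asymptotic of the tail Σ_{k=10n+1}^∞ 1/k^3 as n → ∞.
Σ_{k>10n} 1/k^3 ~ 1/(2 · (10n)^2)

Compare to the integral: ∫_{10n}^∞ x^(−3) dx = [−x^(−2)/2]_{10n}^∞ = 1/((3−1)·(10n)^2). Euler-Maclaurin then gives
  Σ_{k>10n} 1/k^3 = ∫_{10n}^∞ dx/x^3 − 1/(2·(10n)^3) + O(1/(10n)^4).
(Equivalently this is ζ(3) − Σ_{k≤10n} 1/k^3.)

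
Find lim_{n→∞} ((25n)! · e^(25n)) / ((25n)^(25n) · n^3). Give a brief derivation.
lim = 0

Stirling: (25n)! ~ sqrt(2π·25n) · (25n/e)^(25n). Hence
  (25n)! · e^(25n) / (25n)^(25n) ~ sqrt(2π·25n).
Dividing by n^3: sqrt(2π·25n) / n^3 = sqrt(2π·25) · n^((1−6)/2), so the expression behaves like sqrt(2π·25) · n^((1−6)/2) → 0.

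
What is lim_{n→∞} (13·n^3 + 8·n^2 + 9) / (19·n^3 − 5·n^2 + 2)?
lim = 13/19

For large n the leading n^3 terms dominate both numerator and denominator. Dividing top and bottom by n^3, every other term tends to 0, leaving 13/19.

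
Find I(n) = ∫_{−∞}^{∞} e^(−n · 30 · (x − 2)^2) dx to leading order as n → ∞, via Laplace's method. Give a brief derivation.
I(n) = sqrt(π/(30n))

Here φ(x) = 30 · (x − 2)^2 has its unique minimum at x* = 2 with φ(x*) = 0 and φ''(x*) = 60. Laplace's method gives
  I(n) ~ e^(−n φ(x*)) · sqrt(2π / (n · φ''(x*))) = sqrt(2π / (60n)) = sqrt(π/(30n)).
This is exact: substituting u = (x − 2)·sqrt(30n) gives I(n) = (1/sqrt(30n)) ∫_{−∞}^{∞} e^(−u^2) du = sqrt(π/(30n)).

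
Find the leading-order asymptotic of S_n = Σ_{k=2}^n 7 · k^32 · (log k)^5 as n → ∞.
S_n ~ 7 · n^33 · (log n)^5 / 33

By integral comparison, S_n = ∫_1^n 7 · x^32 · (log x)^5 dx + O(n^32 · (log n)^5). For the integral, the leading term of ∫_1^n x^32 (log x)^5 dx is n^33/33 · (log n)^5 (by repeated integration by parts; each step lowers the log-exponent and produces a relatively O(1/log n) correction). Hence S_n ~ 7 · n^33 · (log n)^5 / 33.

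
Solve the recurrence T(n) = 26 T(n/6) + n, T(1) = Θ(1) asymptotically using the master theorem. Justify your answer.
T(n) = Θ(n^(log_6 26))

Master theorem: compare f(n) = n to n^(log_6 26) where log_6 26 ≈ 1.818. Since 1 < log_6 26, we have f(n) = O(n^(log_6 26 − ε)) for some ε > 0 — Case 1. Hence T(n) = Θ(n^(log_6 26)).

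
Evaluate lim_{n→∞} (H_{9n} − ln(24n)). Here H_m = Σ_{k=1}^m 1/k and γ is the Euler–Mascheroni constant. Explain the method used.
lim = ln(3/8) + γ

By Euler-Maclaurin, H_m = ln m + γ + O(1/m). So
  H_{9n} − ln(24n) = ln(9n) + γ − ln(24n) + O(1/n)
                       = ln(9/24) + γ + O(1/n).
Hence the limit is ln(9/24) + γ (= ln(3/8)).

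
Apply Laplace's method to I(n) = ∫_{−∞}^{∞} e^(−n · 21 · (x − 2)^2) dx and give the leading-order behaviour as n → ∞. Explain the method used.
I(n) = sqrt(π/(21n))

Here φ(x) = 21 · (x − 2)^2 has its unique minimum at x* = 2 with φ(x*) = 0 and φ''(x*) = 42. Laplace's method gives
  I(n) ~ e^(−n φ(x*)) · sqrt(2π / (n · φ''(x*))) = sqrt(2π / (42n)) = sqrt(π/(21n)).
This is exact: substituting u = (x − 2)·sqrt(21n) gives I(n) = (1/sqrt(21n)) ∫_{−∞}^{∞} e^(−u^2) du = sqrt(π/(21n)).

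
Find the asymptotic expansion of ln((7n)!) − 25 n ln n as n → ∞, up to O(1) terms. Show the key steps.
ln((7n)!) − 25 n ln n = −18 n ln n + 7(ln 7 − 1) n + (1/2) ln(2π·7n) + O(1/n)

Stirling: ln((7n)!) = 7n ln(7n) − 7n + (1/2) ln(2π·7n) + O(1/n).
Expand 7n ln(7n) = 7n (ln n + ln 7) = 7n ln n + 7n ln 7.
Subtract 25n ln n: leading term is (7 − 25) n ln n = −18 n ln n. The next term is 7n ln 7 − 7n = 7(ln 7 − 1) n. Then the (1/2) ln(2π·7n) correction.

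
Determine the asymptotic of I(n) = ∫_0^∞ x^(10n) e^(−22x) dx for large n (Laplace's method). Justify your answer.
I(n) ~ (sqrt(2π·10n) / 22) · (10n/(22e))^(10n)

Write the integrand as exp(10n ln x − 22x) and set f(x) = 10n ln x − 22x. Then f'(x) = 10n/x − 22 = 0 at x* = 10n/22, and f''(x*) = −10n/x*^2 = −22^2/(10n). Laplace's method (interior maximum) gives
  I(n) ~ e^(f(x*)) · sqrt(2π / |f''(x*)|)
        = exp(10n ln(10n/22) − 10n) · sqrt(2π · 10n / 22^2)
        = (10n/22)^(10n) e^(−10n) · sqrt(2π·10n) / 22
        = (sqrt(2π·10n) / 22) · (10n/(22e))^(10n).
This matches Γ(10n+1)/22^(10n+1) with Stirling applied to Γ.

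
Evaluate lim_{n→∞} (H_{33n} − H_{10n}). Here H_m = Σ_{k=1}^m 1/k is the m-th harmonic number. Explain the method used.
lim = ln(33/10)

Euler-Maclaurin gives H_m = ln m + γ + 1/(2m) + O(1/m^2). The γ and O(1/m) terms cancel in the difference:
  H_{33n} − H_{10n} = ln(33n) − ln(10n) + O(1/n) = ln(33/10) + O(1/n).
Hence the limit is ln(33/10).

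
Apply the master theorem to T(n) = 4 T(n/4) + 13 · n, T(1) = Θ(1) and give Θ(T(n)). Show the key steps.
T(n) = Θ(n log n)

log_4 4 = 1, and f(n) = 13 · n = Θ(n^(log_4 4)). This is Case 2 of the master theorem: T(n) = Θ(f(n) · log n) = Θ(n log n).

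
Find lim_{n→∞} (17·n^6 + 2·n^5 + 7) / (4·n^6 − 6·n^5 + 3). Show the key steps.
lim = 17/4

For large n the leading n^6 terms dominate both numerator and denominator. Dividing top and bottom by n^6, every other term tends to 0, leaving 17/4.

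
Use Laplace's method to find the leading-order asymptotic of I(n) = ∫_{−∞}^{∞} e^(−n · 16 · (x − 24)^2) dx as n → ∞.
I(n) = sqrt(π/(16n))

Here φ(x) = 16 · (x − 24)^2 has its unique minimum at x* = 24 with φ(x*) = 0 and φ''(x*) = 32. Laplace's method gives
  I(n) ~ e^(−n φ(x*)) · sqrt(2π / (n · φ''(x*))) = sqrt(2π / (32n)) = sqrt(π/(16n)).
This is exact: substituting u = (x − 24)·sqrt(16n) gives I(n) = (1/sqrt(16n)) ∫_{−∞}^{∞} e^(−u^2) du = sqrt(π/(16n)).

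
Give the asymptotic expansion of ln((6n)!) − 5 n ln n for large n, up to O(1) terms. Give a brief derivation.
ln((6n)!) − 5 n ln n = n ln n + 6(ln 6 − 1) n + (1/2) ln(2π·6n) + O(1/n)

Stirling: ln((6n)!) = 6n ln(6n) − 6n + (1/2) ln(2π·6n) + O(1/n).
Expand 6n ln(6n) = 6n (ln n + ln 6) = 6n ln n + 6n ln 6.
Subtract 5n ln n: leading term is (6 − 5) n ln n = n ln n. The next term is 6n ln 6 − 6n = 6(ln 6 − 1) n. Then the (1/2) ln(2π·6n) correction.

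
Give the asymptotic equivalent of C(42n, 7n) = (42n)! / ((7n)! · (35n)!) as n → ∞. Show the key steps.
C(42n, 7n) ~ (46656/3125)^(7n) · sqrt(3/(5π·7n))

Write N = 7n. Apply Stirling to each factorial:
  (6N)! ~ sqrt(2π·6N) · (6N/e)^(6N),
  N! ~ sqrt(2π N) · (N/e)^N,
  (5N)! ~ sqrt(2π·5N) · (5N/e)^(5N).
The exponential factors combine to (6N)^(6N) / (N^N · (5N)^(5N)) = 6^(6N)/5^(5N) = (6^6/5^5)^N = (46656/3125)^N.
The square-root prefactors combine to sqrt(2π·6N) / (sqrt(2π N)·sqrt(2π·5N)) = sqrt(6 / (2π·5·N)) = sqrt(3/(5π·7n)).
Substituting N = 7n: C(42n, 7n) ~ (46656/3125)^(7n) · sqrt(3/(5π·7n)).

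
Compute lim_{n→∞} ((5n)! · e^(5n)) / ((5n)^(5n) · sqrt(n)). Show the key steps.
lim = sqrt(2π·5)

Stirling: (5n)! ~ sqrt(2π·5n) · (5n/e)^(5n). Hence
  (5n)! · e^(5n) / (5n)^(5n) ~ sqrt(2π·5n).
Dividing by sqrt(n): sqrt(2π·5n) / sqrt(n) = sqrt(2π·5) · n^((1−1)/2), so the limit is sqrt(2π·5).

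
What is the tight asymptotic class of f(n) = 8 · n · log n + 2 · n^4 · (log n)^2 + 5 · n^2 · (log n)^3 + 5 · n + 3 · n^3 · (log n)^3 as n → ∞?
f(n) ∈ Θ(n^4 · (log n)^2)

Compare the terms by growth order. For large n, n^a · (log n)^b dominates n^a' · (log n)^b' iff a > a', or (a = a' and b > b'). Ranking the 5 terms shows the dominant one is 2 · n^4 · (log n)^2. Hence f(n) ∈ Θ(n^4 · (log n)^2).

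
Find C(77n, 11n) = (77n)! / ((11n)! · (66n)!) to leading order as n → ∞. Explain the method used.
C(77n, 11n) ~ (823543/46656)^(11n) · sqrt(7/(12π·11n))

Write N = 11n. Apply Stirling to each factorial:
  (7N)! ~ sqrt(2π·7N) · (7N/e)^(7N),
  N! ~ sqrt(2π N) · (N/e)^N,
  (6N)! ~ sqrt(2π·6N) · (6N/e)^(6N).
The exponential factors combine to (7N)^(7N) / (N^N · (6N)^(6N)) = 7^(7N)/6^(6N) = (7^7/6^6)^N = (823543/46656)^N.
The square-root prefactors combine to sqrt(2π·7N) / (sqrt(2π N)·sqrt(2π·6N)) = sqrt(7 / (2π·6·N)) = sqrt(7/(12π·11n)).
Substituting N = 11n: C(77n, 11n) ~ (823543/46656)^(11n) · sqrt(7/(12π·11n)).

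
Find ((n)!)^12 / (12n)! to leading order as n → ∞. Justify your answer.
((n)!)^12/(12n)! ~ ((2π·n)^(11/2) / sqrt(12)) · 12^(−12·n)  →  0

Write N = n. Stirling: N! ~ sqrt(2π N)(N/e)^N and (12N)! ~ sqrt(2π·12N)·(12N/e)^(12N).
  (N!)^12/(12N)! ~ (2π N)^(12/2) (N/e)^(12N) / [sqrt(2π·12N) (12N/e)^(12N)]
     = (2π N)^(12/2) / sqrt(2π·12N) · (N/(12N))^(12N)
     = (2π N)^((12−1)/2) / sqrt(12) · 12^(−12N).
Since 12^12 > 1, the factor 12^(−12N) decays exponentially, so the ratio → 0. Substituting N = n gives the stated form.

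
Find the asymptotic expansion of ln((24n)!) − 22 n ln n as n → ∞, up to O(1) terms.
ln((24n)!) − 22 n ln n = 2 n ln n + 24(ln 24 − 1) n + (1/2) ln(2π·24n) + O(1/n)

Stirling: ln((24n)!) = 24n ln(24n) − 24n + (1/2) ln(2π·24n) + O(1/n).
Expand 24n ln(24n) = 24n (ln n + ln 24) = 24n ln n + 24n ln 24.
Subtract 22n ln n: leading term is (24 − 22) n ln n = 2 n ln n. The next term is 24n ln 24 − 24n = 24(ln 24 − 1) n. Then the (1/2) ln(2π·24n) correction.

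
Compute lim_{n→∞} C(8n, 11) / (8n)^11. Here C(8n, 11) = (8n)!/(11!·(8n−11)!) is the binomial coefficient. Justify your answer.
lim = 1/11! = 1/39916800

With N = 8n → ∞: C(N, 11) / N^11 = [N(N−1)…(N−10)] / (11! · N^11) = (1/11!) · 1 · (1 − 1/(8n)) · … · (1 − 10/(8n)). Each factor → 1 as N → ∞, so the limit is 1/11! = 1/39916800.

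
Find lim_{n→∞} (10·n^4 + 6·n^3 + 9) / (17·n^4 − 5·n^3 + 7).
lim = 10/17

For large n the leading n^4 terms dominate both numerator and denominator. Dividing top and bottom by n^4, every other term tends to 0, leaving 10/17.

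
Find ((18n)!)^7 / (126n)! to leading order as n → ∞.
((18n)!)^7/(126n)! ~ ((2π·18n)^(6/2) / sqrt(7)) · 7^(−7·18n)  →  0

Write N = 18n. Stirling: N! ~ sqrt(2π N)(N/e)^N and (7N)! ~ sqrt(2π·7N)·(7N/e)^(7N).
  (N!)^7/(7N)! ~ (2π N)^(7/2) (N/e)^(7N) / [sqrt(2π·7N) (7N/e)^(7N)]
     = (2π N)^(7/2) / sqrt(2π·7N) · (N/(7N))^(7N)
     = (2π N)^((7−1)/2) / sqrt(7) · 7^(−7N).
Since 7^7 > 1, the factor 7^(−7N) decays exponentially, so the ratio → 0. Substituting N = 18n gives the stated form.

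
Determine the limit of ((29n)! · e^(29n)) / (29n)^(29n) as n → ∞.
lim = ∞

Stirling: (29n)! ~ sqrt(2π·29n) · (29n/e)^(29n). Hence
  (29n)! · e^(29n) / (29n)^(29n) ~ sqrt(2π·29n) = sqrt(2π·29) · sqrt(n) → ∞.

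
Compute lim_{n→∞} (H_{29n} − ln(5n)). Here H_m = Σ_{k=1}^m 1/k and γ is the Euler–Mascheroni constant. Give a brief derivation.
lim = ln(29/5) + γ

By Euler-Maclaurin, H_m = ln m + γ + O(1/m). So
  H_{29n} − ln(5n) = ln(29n) + γ − ln(5n) + O(1/n)
                       = ln(29/5) + γ + O(1/n).
Hence the limit is ln(29/5) + γ.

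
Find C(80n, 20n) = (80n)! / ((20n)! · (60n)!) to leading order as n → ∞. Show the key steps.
C(80n, 20n) ~ (256/27)^(20n) · sqrt(2/(3π·20n))

Write N = 20n. Apply Stirling to each factorial:
  (4N)! ~ sqrt(2π·4N) · (4N/e)^(4N),
  N! ~ sqrt(2π N) · (N/e)^N,
  (3N)! ~ sqrt(2π·3N) · (3N/e)^(3N).
The exponential factors combine to (4N)^(4N) / (N^N · (3N)^(3N)) = 4^(4N)/3^(3N) = (4^4/3^3)^N = (256/27)^N.
The square-root prefactors combine to sqrt(2π·4N) / (sqrt(2π N)·sqrt(2π·3N)) = sqrt(4 / (2π·3·N)) = sqrt(2/(3π·20n)).
Substituting N = 20n: C(80n, 20n) ~ (256/27)^(20n) · sqrt(2/(3π·20n)).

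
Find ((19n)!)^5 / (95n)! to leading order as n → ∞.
((19n)!)^5/(95n)! ~ ((2π·19n)^(4/2) / sqrt(5)) · 5^(−5·19n)  →  0

Write N = 19n. Stirling: N! ~ sqrt(2π N)(N/e)^N and (5N)! ~ sqrt(2π·5N)·(5N/e)^(5N).
  (N!)^5/(5N)! ~ (2π N)^(5/2) (N/e)^(5N) / [sqrt(2π·5N) (5N/e)^(5N)]
     = (2π N)^(5/2) / sqrt(2π·5N) · (N/(5N))^(5N)
     = (2π N)^((5−1)/2) / sqrt(5) · 5^(−5N).
Since 5^5 > 1, the factor 5^(−5N) decays exponentially, so the ratio → 0. Substituting N = 19n gives the stated form.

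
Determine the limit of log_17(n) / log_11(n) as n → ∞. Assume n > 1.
lim = ln(11) / ln(17) = log_17(11)

Change of base: log_17(n) = ln n / ln 17 and log_11(n) = ln n / ln 11. The ratio is (ln n / ln 17) · (ln 11 / ln n) = ln 11 / ln 17, a constant independent of n. So the limit is ln 11 / ln 17 = log_17(11).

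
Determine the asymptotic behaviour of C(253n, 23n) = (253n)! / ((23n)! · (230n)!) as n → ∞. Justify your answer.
C(253n, 23n) ~ (285311670611/10000000000)^(23n) · sqrt(11/(20π·23n))

Write N = 23n. Apply Stirling to each factorial:
  (11N)! ~ sqrt(2π·11N) · (11N/e)^(11N),
  N! ~ sqrt(2π N) · (N/e)^N,
  (10N)! ~ sqrt(2π·10N) · (10N/e)^(10N).
The exponential factors combine to (11N)^(11N) / (N^N · (10N)^(10N)) = 11^(11N)/10^(10N) = (11^11/10^10)^N = (285311670611/10000000000)^N.
The square-root prefactors combine to sqrt(2π·11N) / (sqrt(2π N)·sqrt(2π·10N)) = sqrt(11 / (2π·10·N)) = sqrt(11/(20π·23n)).
Substituting N = 23n: C(253n, 23n) ~ (285311670611/10000000000)^(23n) · sqrt(11/(20π·23n)).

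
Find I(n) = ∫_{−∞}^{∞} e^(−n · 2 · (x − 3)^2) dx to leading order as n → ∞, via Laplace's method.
I(n) = sqrt(π/(2n))

Here φ(x) = 2 · (x − 3)^2 has its unique minimum at x* = 3 with φ(x*) = 0 and φ''(x*) = 4. Laplace's method gives
  I(n) ~ e^(−n φ(x*)) · sqrt(2π / (n · φ''(x*))) = sqrt(2π / (4n)) = sqrt(π/(2n)).
This is exact: substituting u = (x − 3)·sqrt(2n) gives I(n) = (1/sqrt(2n)) ∫_{−∞}^{∞} e^(−u^2) du = sqrt(π/(2n)).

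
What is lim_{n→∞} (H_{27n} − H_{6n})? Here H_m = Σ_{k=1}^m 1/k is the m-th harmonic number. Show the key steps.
lim = ln(27/6) = ln(9/2)

Euler-Maclaurin gives H_m = ln m + γ + 1/(2m) + O(1/m^2). The γ and O(1/m) terms cancel in the difference:
  H_{27n} − H_{6n} = ln(27n) − ln(6n) + O(1/n) = ln(27/6) + O(1/n).
Hence the limit is ln(27/6) = ln(9/2).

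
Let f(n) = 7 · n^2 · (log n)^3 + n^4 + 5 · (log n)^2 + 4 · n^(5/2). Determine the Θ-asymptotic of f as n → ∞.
f(n) ∈ Θ(n^4)

Compare the terms by growth order. For large n, n^a · (log n)^b dominates n^a' · (log n)^b' iff a > a', or (a = a' and b > b'). Ranking the 4 terms shows the dominant one is n^4. Hence f(n) ∈ Θ(n^4).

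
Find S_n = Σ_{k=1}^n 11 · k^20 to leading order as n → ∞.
S_n ~ 11 · n^21 / 21

By integral comparison (Euler-Maclaurin), Σ_{k=1}^n 11 · k^20 = 11 · ∫_0^n x^20 dx + O(n^20) = 11 · n^21/21 + O(n^20). (Equivalently, Faulhaber's formula gives the same leading term.)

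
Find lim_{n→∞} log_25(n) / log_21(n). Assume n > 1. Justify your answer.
lim = ln(21) / ln(25) = log_25(21)

Change of base: log_25(n) = ln n / ln 25 and log_21(n) = ln n / ln 21. The ratio is (ln n / ln 25) · (ln 21 / ln n) = ln 21 / ln 25, a constant independent of n. So the limit is ln 21 / ln 25 = log_25(21).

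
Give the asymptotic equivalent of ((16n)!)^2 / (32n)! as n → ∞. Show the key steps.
((16n)!)^2/(32n)! ~ ((2π·16n)^(1/2) / sqrt(2)) · 2^(−2·16n)  →  0

Write N = 16n. Stirling: N! ~ sqrt(2π N)(N/e)^N and (2N)! ~ sqrt(2π·2N)·(2N/e)^(2N).
  (N!)^2/(2N)! ~ (2π N)^(2/2) (N/e)^(2N) / [sqrt(2π·2N) (2N/e)^(2N)]
     = (2π N)^(2/2) / sqrt(2π·2N) · (N/(2N))^(2N)
     = (2π N)^((2−1)/2) / sqrt(2) · 2^(−2N).
Since 2^2 > 1, the factor 2^(−2N) decays exponentially, so the ratio → 0. Substituting N = 16n gives the stated form.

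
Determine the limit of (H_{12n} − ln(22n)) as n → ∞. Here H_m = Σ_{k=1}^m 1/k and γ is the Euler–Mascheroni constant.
lim = ln(6/11) + γ

By Euler-Maclaurin, H_m = ln m + γ + O(1/m). So
  H_{12n} − ln(22n) = ln(12n) + γ − ln(22n) + O(1/n)
                       = ln(12/22) + γ + O(1/n).
Hence the limit is ln(12/22) + γ (= ln(6/11)).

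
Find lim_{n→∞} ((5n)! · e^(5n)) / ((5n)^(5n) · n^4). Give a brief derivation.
lim = 0

Stirling: (5n)! ~ sqrt(2π·5n) · (5n/e)^(5n). Hence
  (5n)! · e^(5n) / (5n)^(5n) ~ sqrt(2π·5n).
Dividing by n^4: sqrt(2π·5n) / n^4 = sqrt(2π·5) · n^((1−8)/2), so the expression behaves like sqrt(2π·5) · n^((1−8)/2) → 0.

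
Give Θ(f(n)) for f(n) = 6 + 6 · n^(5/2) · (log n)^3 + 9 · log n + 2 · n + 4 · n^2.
f(n) ∈ Θ(n^(5/2) · (log n)^3)

Compare the terms by growth order. For large n, n^a · (log n)^b dominates n^a' · (log n)^b' iff a > a', or (a = a' and b > b'). Ranking the 5 terms shows the dominant one is 6 · n^(5/2) · (log n)^3. Hence f(n) ∈ Θ(n^(5/2) · (log n)^3).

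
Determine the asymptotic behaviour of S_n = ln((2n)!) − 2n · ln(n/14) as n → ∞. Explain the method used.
S_n ~ 2n · (ln 28 − 1) + O(ln n)

Stirling: ln((2n)!) = 2n ln(2n) − 2n + O(ln n).
  S_n = 2n ln(2n) − 2n − 2n ln(n/14) + O(ln n)
      = 2n ln(2n) − 2n ln n + 2n ln 14 − 2n + O(ln n)
      = 2n ln 2 + 2n ln 14 − 2n + O(ln n)
      = 2n (ln 28 − 1) + O(ln n).
Numerically ln(28) − 1 ≈ 2.3322.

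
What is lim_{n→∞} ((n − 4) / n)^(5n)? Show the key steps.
lim = e^(−20)

Rewrite as (1 − 4/n)^(5n). By the standard limit (1 + x/n)^n → e^x, we have (1 − 4/n)^n → e^(−4), and raising to the 5th power gives e^(−20).
More precisely, ln[(1 − 4/n)^(5n)] = 5n · ln(1 − 4/n) = 5n · (-4/n + O(1/n^2)) = -20 + O(1/n) → -20.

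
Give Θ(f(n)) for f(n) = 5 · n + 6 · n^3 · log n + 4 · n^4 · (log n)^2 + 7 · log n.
f(n) ∈ Θ(n^4 · (log n)^2)

Compare the terms by growth order. For large n, n^a · (log n)^b dominates n^a' · (log n)^b' iff a > a', or (a = a' and b > b'). Ranking the 4 terms shows the dominant one is 4 · n^4 · (log n)^2. Hence f(n) ∈ Θ(n^4 · (log n)^2).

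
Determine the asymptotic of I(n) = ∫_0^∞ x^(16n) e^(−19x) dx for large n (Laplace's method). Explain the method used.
I(n) ~ (sqrt(2π·16n) / 19) · (16n/(19e))^(16n)

Write the integrand as exp(16n ln x − 19x) and set f(x) = 16n ln x − 19x. Then f'(x) = 16n/x − 19 = 0 at x* = 16n/19, and f''(x*) = −16n/x*^2 = −19^2/(16n). Laplace's method (interior maximum) gives
  I(n) ~ e^(f(x*)) · sqrt(2π / |f''(x*)|)
        = exp(16n ln(16n/19) − 16n) · sqrt(2π · 16n / 19^2)
        = (16n/19)^(16n) e^(−16n) · sqrt(2π·16n) / 19
        = (sqrt(2π·16n) / 19) · (16n/(19e))^(16n).
This matches Γ(16n+1)/19^(16n+1) with Stirling applied to Γ.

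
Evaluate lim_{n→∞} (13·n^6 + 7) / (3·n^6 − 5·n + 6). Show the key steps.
lim = 13/3

For large n the leading n^6 terms dominate both numerator and denominator. Dividing top and bottom by n^6, every other term tends to 0, leaving 13/3.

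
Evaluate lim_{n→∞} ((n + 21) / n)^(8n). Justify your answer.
lim = e^168

Rewrite as (1 + 21/n)^(8n). By the standard limit (1 + x/n)^n → e^x, we have (1 + 21/n)^n → e^21, and raising to the 8th power gives e^168.
More precisely, ln[(1 + 21/n)^(8n)] = 8n · ln(1 + 21/n) = 8n · (21/n + O(1/n^2)) = 168 + O(1/n) → 168.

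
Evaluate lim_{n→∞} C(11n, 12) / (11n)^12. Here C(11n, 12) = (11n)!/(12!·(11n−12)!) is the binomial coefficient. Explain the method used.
lim = 1/12! = 1/479001600

With N = 11n → ∞: C(N, 12) / N^12 = [N(N−1)…(N−11)] / (12! · N^12) = (1/12!) · 1 · (1 − 1/(11n)) · … · (1 − 11/(11n)). Each factor → 1 as N → ∞, so the limit is 1/12! = 1/479001600.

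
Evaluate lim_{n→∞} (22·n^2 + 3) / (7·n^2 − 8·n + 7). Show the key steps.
lim = 22/7

For large n the leading n^2 terms dominate both numerator and denominator. Dividing top and bottom by n^2, every other term tends to 0, leaving 22/7.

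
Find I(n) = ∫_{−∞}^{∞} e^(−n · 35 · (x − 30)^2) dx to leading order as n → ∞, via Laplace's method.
I(n) = sqrt(π/(35n))

Here φ(x) = 35 · (x − 30)^2 has its unique minimum at x* = 30 with φ(x*) = 0 and φ''(x*) = 70. Laplace's method gives
  I(n) ~ e^(−n φ(x*)) · sqrt(2π / (n · φ''(x*))) = sqrt(2π / (70n)) = sqrt(π/(35n)).
This is exact: substituting u = (x − 30)·sqrt(35n) gives I(n) = (1/sqrt(35n)) ∫_{−∞}^{∞} e^(−u^2) du = sqrt(π/(35n)).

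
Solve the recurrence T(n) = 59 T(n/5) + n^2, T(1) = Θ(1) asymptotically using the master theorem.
T(n) = Θ(n^(log_5 59))

Master theorem: compare f(n) = n^2 to n^(log_5 59) where log_5 59 ≈ 2.534. Since 2 < log_5 59, we have f(n) = O(n^(log_5 59 − ε)) for some ε > 0 — Case 1. Hence T(n) = Θ(n^(log_5 59)).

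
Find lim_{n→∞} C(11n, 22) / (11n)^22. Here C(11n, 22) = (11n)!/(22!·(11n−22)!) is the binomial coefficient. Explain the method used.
lim = 1/22! = 1/1124000727777607680000

With N = 11n → ∞: C(N, 22) / N^22 = [N(N−1)…(N−21)] / (22! · N^22) = (1/22!) · 1 · (1 − 1/(11n)) · … · (1 − 21/(11n)). Each factor → 1 as N → ∞, so the limit is 1/22! = 1/1124000727777607680000.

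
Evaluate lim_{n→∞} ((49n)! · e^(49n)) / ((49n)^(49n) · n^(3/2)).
lim = 0

Stirling: (49n)! ~ sqrt(2π·49n) · (49n/e)^(49n). Hence
  (49n)! · e^(49n) / (49n)^(49n) ~ sqrt(2π·49n).
Dividing by n^(3/2): sqrt(2π·49n) / n^(3/2) = sqrt(2π·49) · n^((1−3)/2), so the expression behaves like sqrt(2π·49) · n^((1−3)/2) → 0.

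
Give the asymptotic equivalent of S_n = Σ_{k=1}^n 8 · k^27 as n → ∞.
S_n ~ 2 · n^28 / 7

By integral comparison (Euler-Maclaurin), Σ_{k=1}^n 8 · k^27 = 8 · ∫_0^n x^27 dx + O(n^27) = 8 · n^28/28 = 2 · n^28 / 7 + O(n^27). (Equivalently, Faulhaber's formula gives the same leading term.)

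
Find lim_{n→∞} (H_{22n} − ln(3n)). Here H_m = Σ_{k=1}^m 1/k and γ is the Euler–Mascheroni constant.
lim = ln(22/3) + γ

By Euler-Maclaurin, H_m = ln m + γ + O(1/m). So
  H_{22n} − ln(3n) = ln(22n) + γ − ln(3n) + O(1/n)
                       = ln(22/3) + γ + O(1/n).
Hence the limit is ln(22/3) + γ.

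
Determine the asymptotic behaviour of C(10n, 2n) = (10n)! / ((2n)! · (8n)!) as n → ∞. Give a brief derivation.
C(10n, 2n) ~ (3125/256)^(2n) · sqrt(5/(8π·2n))

Write N = 2n. Apply Stirling to each factorial:
  (5N)! ~ sqrt(2π·5N) · (5N/e)^(5N),
  N! ~ sqrt(2π N) · (N/e)^N,
  (4N)! ~ sqrt(2π·4N) · (4N/e)^(4N).
The exponential factors combine to (5N)^(5N) / (N^N · (4N)^(4N)) = 5^(5N)/4^(4N) = (5^5/4^4)^N = (3125/256)^N.
The square-root prefactors combine to sqrt(2π·5N) / (sqrt(2π N)·sqrt(2π·4N)) = sqrt(5 / (2π·4·N)) = sqrt(5/(8π·2n)).
Substituting N = 2n: C(10n, 2n) ~ (3125/256)^(2n) · sqrt(5/(8π·2n)).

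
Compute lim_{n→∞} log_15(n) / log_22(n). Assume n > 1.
lim = ln(22) / ln(15) = log_15(22)

Change of base: log_15(n) = ln n / ln 15 and log_22(n) = ln n / ln 22. The ratio is (ln n / ln 15) · (ln 22 / ln n) = ln 22 / ln 15, a constant independent of n. So the limit is ln 22 / ln 15 = log_15(22).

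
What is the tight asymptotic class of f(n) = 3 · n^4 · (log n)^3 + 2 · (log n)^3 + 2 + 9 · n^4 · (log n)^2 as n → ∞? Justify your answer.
f(n) ∈ Θ(n^4 · (log n)^3)

Compare the terms by growth order. For large n, n^a · (log n)^b dominates n^a' · (log n)^b' iff a > a', or (a = a' and b > b'). Ranking the 4 terms shows the dominant one is 3 · n^4 · (log n)^3. Hence f(n) ∈ Θ(n^4 · (log n)^3).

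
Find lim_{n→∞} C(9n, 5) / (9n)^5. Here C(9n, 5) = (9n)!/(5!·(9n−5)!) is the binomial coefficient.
lim = 1/5! = 1/120

With N = 9n → ∞: C(N, 5) / N^5 = [N(N−1)…(N−4)] / (5! · N^5) = (1/5!) · 1 · (1 − 1/(9n)) · (1 − 2/(9n)) · (1 − 3/(9n)) · (1 − 4/(9n)). Each factor → 1 as N → ∞, so the limit is 1/5! = 1/120.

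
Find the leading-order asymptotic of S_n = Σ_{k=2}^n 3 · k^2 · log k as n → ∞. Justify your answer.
S_n ~ n^3 log n − n^3 / 3

By integral comparison, S_n = ∫_1^n 3 · x^2 · log x dx + O(n^2 · log n). For the integral, ∫ x^2 log x dx = n^3 log n / 3 − n^3/9 (integration by parts). Hence S_n ~ n^3 log n − n^3 / 3.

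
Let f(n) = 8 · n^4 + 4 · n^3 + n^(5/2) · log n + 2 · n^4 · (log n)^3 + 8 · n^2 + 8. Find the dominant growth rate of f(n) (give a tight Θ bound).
f(n) ∈ Θ(n^4 · (log n)^3)

Compare the terms by growth order. For large n, n^a · (log n)^b dominates n^a' · (log n)^b' iff a > a', or (a = a' and b > b'). Ranking the 6 terms shows the dominant one is 2 · n^4 · (log n)^3. Hence f(n) ∈ Θ(n^4 · (log n)^3).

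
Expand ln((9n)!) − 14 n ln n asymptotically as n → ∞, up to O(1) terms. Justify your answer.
ln((9n)!) − 14 n ln n = −5 n ln n + 9(ln 9 − 1) n + (1/2) ln(2π·9n) + O(1/n)

Stirling: ln((9n)!) = 9n ln(9n) − 9n + (1/2) ln(2π·9n) + O(1/n).
Expand 9n ln(9n) = 9n (ln n + ln 9) = 9n ln n + 9n ln 9.
Subtract 14n ln n: leading term is (9 − 14) n ln n = −5 n ln n. The next term is 9n ln 9 − 9n = 9(ln 9 − 1) n. Then the (1/2) ln(2π·9n) correction.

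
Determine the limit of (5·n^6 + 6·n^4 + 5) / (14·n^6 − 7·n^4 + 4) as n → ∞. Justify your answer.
lim = 5/14

For large n the leading n^6 terms dominate both numerator and denominator. Dividing top and bottom by n^6, every other term tends to 0, leaving 5/14.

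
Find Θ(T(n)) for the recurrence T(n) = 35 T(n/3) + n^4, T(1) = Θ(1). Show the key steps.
T(n) = Θ(n^4)

log_3 35 ≈ 3.236. f(n) = n^4 dominates n^(log_3 35) since 4 > 3.236, and the regularity condition a·f(n/b) = 35·(n/3)^4 = (35/81)·n^4 ≤ c·f(n) holds with c = 35/81 ≈ 0.432 < 1. So this is Case 3: T(n) = Θ(f(n)) = Θ(n^4).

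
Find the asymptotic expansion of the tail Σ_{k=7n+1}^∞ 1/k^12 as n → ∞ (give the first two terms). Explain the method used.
Σ_{k>7n} 1/k^12 = 1/(11 · (7n)^11) − 1/(2 · (7n)^12) + O(1/(7n)^13)

Compare to the integral: ∫_{7n}^∞ x^(−12) dx = [−x^(−11)/11]_{7n}^∞ = 1/((12−1)·(7n)^11). The Euler-Maclaurin correction adds −f(7n)/2 = −1/(2·(7n)^12). Euler-Maclaurin then gives
  Σ_{k>7n} 1/k^12 = ∫_{7n}^∞ dx/x^12 − 1/(2·(7n)^12) + O(1/(7n)^13).
(Equivalently this is ζ(12) − Σ_{k≤7n} 1/k^12.)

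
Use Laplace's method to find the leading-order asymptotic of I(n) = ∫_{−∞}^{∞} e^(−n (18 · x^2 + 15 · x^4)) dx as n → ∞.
I(n) ~ sqrt(π/(18n))

φ(x) = 18 · x^2 + 15 · x^4 has its unique global minimum at x* = 0 (since φ'(x) = 36x + 60x^3 = 0 only at x = 0 for real x with both coefficients positive, and φ → ∞ as |x| → ∞). At x* = 0, φ(0) = 0 and φ''(0) = 36. Laplace's method then gives
  I(n) ~ sqrt(2π / (n · φ''(0))) · e^(−n φ(0)) = sqrt(2π / (36n)) = sqrt(π/(18n)).
The 15 · x^4 term contributes only at subleading order (an O(1/n) relative correction).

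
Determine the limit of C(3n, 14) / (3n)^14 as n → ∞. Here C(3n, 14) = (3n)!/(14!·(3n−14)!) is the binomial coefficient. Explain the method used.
lim = 1/14! = 1/87178291200

With N = 3n → ∞: C(N, 14) / N^14 = [N(N−1)…(N−13)] / (14! · N^14) = (1/14!) · 1 · (1 − 1/(3n)) · … · (1 − 13/(3n)). Each factor → 1 as N → ∞, so the limit is 1/14! = 1/87178291200.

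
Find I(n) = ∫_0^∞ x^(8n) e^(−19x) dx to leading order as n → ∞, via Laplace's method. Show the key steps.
I(n) ~ (sqrt(2π·8n) / 19) · (8n/(19e))^(8n)

Write the integrand as exp(8n ln x − 19x) and set f(x) = 8n ln x − 19x. Then f'(x) = 8n/x − 19 = 0 at x* = 8n/19, and f''(x*) = −8n/x*^2 = −19^2/(8n). Laplace's method (interior maximum) gives
  I(n) ~ e^(f(x*)) · sqrt(2π / |f''(x*)|)
        = exp(8n ln(8n/19) − 8n) · sqrt(2π · 8n / 19^2)
        = (8n/19)^(8n) e^(−8n) · sqrt(2π·8n) / 19
        = (sqrt(2π·8n) / 19) · (8n/(19e))^(8n).
This matches Γ(8n+1)/19^(8n+1) with Stirling applied to Γ.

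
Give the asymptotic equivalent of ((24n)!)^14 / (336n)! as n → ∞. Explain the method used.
((24n)!)^14/(336n)! ~ ((2π·24n)^(13/2) / sqrt(14)) · 14^(−14·24n)  →  0

Write N = 24n. Stirling: N! ~ sqrt(2π N)(N/e)^N and (14N)! ~ sqrt(2π·14N)·(14N/e)^(14N).
  (N!)^14/(14N)! ~ (2π N)^(14/2) (N/e)^(14N) / [sqrt(2π·14N) (14N/e)^(14N)]
     = (2π N)^(14/2) / sqrt(2π·14N) · (N/(14N))^(14N)
     = (2π N)^((14−1)/2) / sqrt(14) · 14^(−14N).
Since 14^14 > 1, the factor 14^(−14N) decays exponentially, so the ratio → 0. Substituting N = 24n gives the stated form.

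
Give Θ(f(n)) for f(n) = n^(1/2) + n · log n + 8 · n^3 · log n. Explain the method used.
f(n) ∈ Θ(n^3 · log n)

Compare the terms by growth order. For large n, n^a · (log n)^b dominates n^a' · (log n)^b' iff a > a', or (a = a' and b > b'). Ranking the 3 terms shows the dominant one is 8 · n^3 · log n. Hence f(n) ∈ Θ(n^3 · log n).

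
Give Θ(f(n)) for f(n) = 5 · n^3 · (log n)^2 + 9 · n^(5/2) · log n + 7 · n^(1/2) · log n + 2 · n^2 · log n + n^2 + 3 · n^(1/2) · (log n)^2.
f(n) ∈ Θ(n^3 · (log n)^2)

Compare the terms by growth order. For large n, n^a · (log n)^b dominates n^a' · (log n)^b' iff a > a', or (a = a' and b > b'). Ranking the 6 terms shows the dominant one is 5 · n^3 · (log n)^2. Hence f(n) ∈ Θ(n^3 · (log n)^2).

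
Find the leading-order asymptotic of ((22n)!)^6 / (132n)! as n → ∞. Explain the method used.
((22n)!)^6/(132n)! ~ ((2π·22n)^(5/2) / sqrt(6)) · 6^(−6·22n)  →  0

Write N = 22n. Stirling: N! ~ sqrt(2π N)(N/e)^N and (6N)! ~ sqrt(2π·6N)·(6N/e)^(6N).
  (N!)^6/(6N)! ~ (2π N)^(6/2) (N/e)^(6N) / [sqrt(2π·6N) (6N/e)^(6N)]
     = (2π N)^(6/2) / sqrt(2π·6N) · (N/(6N))^(6N)
     = (2π N)^((6−1)/2) / sqrt(6) · 6^(−6N).
Since 6^6 > 1, the factor 6^(−6N) decays exponentially, so the ratio → 0. Substituting N = 22n gives the stated form.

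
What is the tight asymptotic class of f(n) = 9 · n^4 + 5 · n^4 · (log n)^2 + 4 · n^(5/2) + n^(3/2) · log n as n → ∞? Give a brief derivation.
f(n) ∈ Θ(n^4 · (log n)^2)

Compare the terms by growth order. For large n, n^a · (log n)^b dominates n^a' · (log n)^b' iff a > a', or (a = a' and b > b'). Ranking the 4 terms shows the dominant one is 5 · n^4 · (log n)^2. Hence f(n) ∈ Θ(n^4 · (log n)^2).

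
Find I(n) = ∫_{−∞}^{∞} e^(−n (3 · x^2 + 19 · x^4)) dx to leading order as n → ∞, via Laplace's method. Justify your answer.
I(n) ~ sqrt(π/(3n))

φ(x) = 3 · x^2 + 19 · x^4 has its unique global minimum at x* = 0 (since φ'(x) = 6x + 76x^3 = 0 only at x = 0 for real x with both coefficients positive, and φ → ∞ as |x| → ∞). At x* = 0, φ(0) = 0 and φ''(0) = 6. Laplace's method then gives
  I(n) ~ sqrt(2π / (n · φ''(0))) · e^(−n φ(0)) = sqrt(2π / (6n)) = sqrt(π/(3n)).
The 19 · x^4 term contributes only at subleading order (an O(1/n) relative correction).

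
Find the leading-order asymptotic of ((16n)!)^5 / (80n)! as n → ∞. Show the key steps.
((16n)!)^5/(80n)! ~ ((2π·16n)^(4/2) / sqrt(5)) · 5^(−5·16n)  →  0

Write N = 16n. Stirling: N! ~ sqrt(2π N)(N/e)^N and (5N)! ~ sqrt(2π·5N)·(5N/e)^(5N).
  (N!)^5/(5N)! ~ (2π N)^(5/2) (N/e)^(5N) / [sqrt(2π·5N) (5N/e)^(5N)]
     = (2π N)^(5/2) / sqrt(2π·5N) · (N/(5N))^(5N)
     = (2π N)^((5−1)/2) / sqrt(5) · 5^(−5N).
Since 5^5 > 1, the factor 5^(−5N) decays exponentially, so the ratio → 0. Substituting N = 16n gives the stated form.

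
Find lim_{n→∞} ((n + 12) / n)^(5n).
lim = e^60

Rewrite as (1 + 12/n)^(5n). By the standard limit (1 + x/n)^n → e^x, we have (1 + 12/n)^n → e^12, and raising to the 5th power gives e^60.
More precisely, ln[(1 + 12/n)^(5n)] = 5n · ln(1 + 12/n) = 5n · (12/n + O(1/n^2)) = 60 + O(1/n) → 60.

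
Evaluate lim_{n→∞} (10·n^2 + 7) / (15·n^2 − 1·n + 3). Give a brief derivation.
lim = 10/15 = 2/3

For large n the leading n^2 terms dominate both numerator and denominator. Dividing top and bottom by n^2, every other term tends to 0, leaving 10/15 = 2/3.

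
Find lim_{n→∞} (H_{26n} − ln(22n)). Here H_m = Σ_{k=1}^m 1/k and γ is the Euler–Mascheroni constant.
lim = ln(13/11) + γ

By Euler-Maclaurin, H_m = ln m + γ + O(1/m). So
  H_{26n} − ln(22n) = ln(26n) + γ − ln(22n) + O(1/n)
                       = ln(26/22) + γ + O(1/n).
Hence the limit is ln(26/22) + γ (= ln(13/11)).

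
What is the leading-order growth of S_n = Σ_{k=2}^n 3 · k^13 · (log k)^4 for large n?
S_n ~ 3 · n^14 · (log n)^4 / 14

By integral comparison, S_n = ∫_1^n 3 · x^13 · (log x)^4 dx + O(n^13 · (log n)^4). For the integral, the leading term of ∫_1^n x^13 (log x)^4 dx is n^14/14 · (log n)^4 (by repeated integration by parts; each step lowers the log-exponent and produces a relatively O(1/log n) correction). Hence S_n ~ 3 · n^14 · (log n)^4 / 14.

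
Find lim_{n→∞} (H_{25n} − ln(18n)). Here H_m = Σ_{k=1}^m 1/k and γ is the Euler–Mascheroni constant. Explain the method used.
lim = ln(25/18) + γ

By Euler-Maclaurin, H_m = ln m + γ + O(1/m). So
  H_{25n} − ln(18n) = ln(25n) + γ − ln(18n) + O(1/n)
                       = ln(25/18) + γ + O(1/n).
Hence the limit is ln(25/18) + γ.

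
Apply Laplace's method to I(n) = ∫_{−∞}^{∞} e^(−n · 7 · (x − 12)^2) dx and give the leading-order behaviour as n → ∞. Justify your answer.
I(n) = sqrt(π/(7n))

Here φ(x) = 7 · (x − 12)^2 has its unique minimum at x* = 12 with φ(x*) = 0 and φ''(x*) = 14. Laplace's method gives
  I(n) ~ e^(−n φ(x*)) · sqrt(2π / (n · φ''(x*))) = sqrt(2π / (14n)) = sqrt(π/(7n)).
This is exact: substituting u = (x − 12)·sqrt(7n) gives I(n) = (1/sqrt(7n)) ∫_{−∞}^{∞} e^(−u^2) du = sqrt(π/(7n)).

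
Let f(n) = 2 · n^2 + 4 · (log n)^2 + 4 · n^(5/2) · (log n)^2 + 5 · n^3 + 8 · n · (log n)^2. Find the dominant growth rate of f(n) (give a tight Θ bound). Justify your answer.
f(n) ∈ Θ(n^3)

Compare the terms by growth order. For large n, n^a · (log n)^b dominates n^a' · (log n)^b' iff a > a', or (a = a' and b > b'). Ranking the 5 terms shows the dominant one is 5 · n^3. Hence f(n) ∈ Θ(n^3).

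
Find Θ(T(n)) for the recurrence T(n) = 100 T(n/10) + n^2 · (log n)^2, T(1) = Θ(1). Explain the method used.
T(n) = Θ(n^2 · (log n)^3)

Here log_10 100 = 2 and f(n) = n^2 · (log n)^2 = Θ(n^(log_10 100) · (log n)^2). This is the extended Case 2 of the master theorem (f matches the critical exponent up to log factors), giving T(n) = Θ(n^(log_10 100) · (log n)^(2+1)) = Θ(n^2 · (log n)^3).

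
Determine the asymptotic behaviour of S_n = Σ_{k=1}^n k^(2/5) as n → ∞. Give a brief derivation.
S_n ~ (5/7) · n^(7/5)

Integral comparison: Σ_{k=1}^n k^(2/5) = ∫_0^n x^(2/5) dx + O(n^(2/5)). The integral is n^(1 + 2/5) / (1 + 2/5) = n^((2+5)/5) / ((2+5)/5) = (5/7) · n^(7/5).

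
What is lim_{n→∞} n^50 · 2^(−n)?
lim = 0

Exponentials with base > 1 dominate every fixed polynomial: for any fixed c, n^c / 2^n → 0 as n → ∞ (e.g. by the ratio test, or by writing 2^n = e^(n ln 2) and noting e^(n ln 2) / n^c → ∞). Hence n^50 · 2^(−n) = n^50 / 2^n → 0.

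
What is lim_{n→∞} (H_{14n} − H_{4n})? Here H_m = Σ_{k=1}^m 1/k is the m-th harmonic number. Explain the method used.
lim = ln(14/4) = ln(7/2)

Euler-Maclaurin gives H_m = ln m + γ + 1/(2m) + O(1/m^2). The γ and O(1/m) terms cancel in the difference:
  H_{14n} − H_{4n} = ln(14n) − ln(4n) + O(1/n) = ln(14/4) + O(1/n).
Hence the limit is ln(14/4) = ln(7/2).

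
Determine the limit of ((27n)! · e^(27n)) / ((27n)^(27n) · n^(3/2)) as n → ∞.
lim = 0

Stirling: (27n)! ~ sqrt(2π·27n) · (27n/e)^(27n). Hence
  (27n)! · e^(27n) / (27n)^(27n) ~ sqrt(2π·27n).
Dividing by n^(3/2): sqrt(2π·27n) / n^(3/2) = sqrt(2π·27) · n^((1−3)/2), so the expression behaves like sqrt(2π·27) · n^((1−3)/2) → 0.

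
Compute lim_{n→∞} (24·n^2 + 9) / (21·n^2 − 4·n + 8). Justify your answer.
lim = 24/21 = 8/7

For large n the leading n^2 terms dominate both numerator and denominator. Dividing top and bottom by n^2, every other term tends to 0, leaving 24/21 = 8/7.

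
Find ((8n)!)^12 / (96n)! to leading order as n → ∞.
((8n)!)^12/(96n)! ~ ((2π·8n)^(11/2) / sqrt(12)) · 12^(−12·8n)  →  0

Write N = 8n. Stirling: N! ~ sqrt(2π N)(N/e)^N and (12N)! ~ sqrt(2π·12N)·(12N/e)^(12N).
  (N!)^12/(12N)! ~ (2π N)^(12/2) (N/e)^(12N) / [sqrt(2π·12N) (12N/e)^(12N)]
     = (2π N)^(12/2) / sqrt(2π·12N) · (N/(12N))^(12N)
     = (2π N)^((12−1)/2) / sqrt(12) · 12^(−12N).
Since 12^12 > 1, the factor 12^(−12N) decays exponentially, so the ratio → 0. Substituting N = 8n gives the stated form.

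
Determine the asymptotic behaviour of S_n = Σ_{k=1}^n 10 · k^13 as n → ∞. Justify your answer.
S_n ~ 5 · n^14 / 7

By integral comparison (Euler-Maclaurin), Σ_{k=1}^n 10 · k^13 = 10 · ∫_0^n x^13 dx + O(n^13) = 10 · n^14/14 = 5 · n^14 / 7 + O(n^13). (Equivalently, Faulhaber's formula gives the same leading term.)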